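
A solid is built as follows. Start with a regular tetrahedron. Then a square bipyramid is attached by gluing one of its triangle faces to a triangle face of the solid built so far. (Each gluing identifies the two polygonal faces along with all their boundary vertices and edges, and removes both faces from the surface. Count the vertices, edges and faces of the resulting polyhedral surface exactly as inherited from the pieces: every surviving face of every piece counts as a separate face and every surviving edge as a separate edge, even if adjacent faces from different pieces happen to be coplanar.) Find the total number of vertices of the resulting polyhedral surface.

7

A regular tetrahedron: V=4, E=6, F=4.
Attach a square bipyramid (V=6, E=12, F=8) along a 3-gon: merge 3 vertices and 3 edges, delete both glued faces → V=7, E=15, F=10.
Check: V − E + F = 7 − 15 + 10 = 2.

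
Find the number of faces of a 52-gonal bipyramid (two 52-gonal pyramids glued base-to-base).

A bipyramid over an n-gon has 2n triangular faces and n + 2 vertices: V = 52 + 2 = 54, E = 3·52 = 156, F = 2·52 = 104.

104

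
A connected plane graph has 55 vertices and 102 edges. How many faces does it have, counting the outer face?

Euler's formula for a connected plane graph: V − E + F = 2, so F = 2 − 55 + 102 = 49.

49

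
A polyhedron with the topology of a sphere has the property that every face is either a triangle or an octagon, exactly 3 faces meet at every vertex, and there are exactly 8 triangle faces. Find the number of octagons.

Let x be the number of octagons; then F = 8 + x.
Edge–face incidences: 2E = 3·8 + 8·x = 24 + 8x.
Every vertex has degree 3, so 3V = 2E.
Euler: V − E + F = 2 ⇒ (2E)/3 − E + (8 + x) = 2.
Multiply by 6: 2·(2E) − 3·(2E) + 6·(8 + x) = 12, i.e. 48 + 6x − (24 + 8x) = 12.
Collecting terms: −2x + 24 = 12, so −2x = −12, so x = 6.
Then 2E = 24 + 8·6 = 72, so E = 36, V = 2E/3 = 24, F = 8 + 6 = 14.

6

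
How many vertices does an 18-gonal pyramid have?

19

A pyramid on an n-gon base has one n-gon and n triangles: V = 18 + 1 = 19, E = 2·18 = 36, F = 18 + 1 = 19.
Check: V − E + F = 19 − 36 + 19 = 2.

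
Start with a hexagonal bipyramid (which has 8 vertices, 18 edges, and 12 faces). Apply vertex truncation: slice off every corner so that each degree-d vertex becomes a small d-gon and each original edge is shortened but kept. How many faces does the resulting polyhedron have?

Truncation replaces each original edge-end by a new vertex, so V′ = 2E = 36.
Each original edge survives, and each old vertex of degree d contributes d new edges; summing degrees gives Σd = 2E, so E′ = E + 2E = 3E = 54.
Each original face survives and each original vertex becomes one new face: F′ = F + V = 20.

20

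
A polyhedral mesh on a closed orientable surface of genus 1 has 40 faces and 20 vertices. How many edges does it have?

For a closed orientable surface of genus 1, χ = 2 − 2·1 = 0.
E = V + F − (0) = 20 + 40 − (0) = 60.

60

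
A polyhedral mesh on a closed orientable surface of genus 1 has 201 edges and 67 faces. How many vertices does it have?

134

For a closed orientable surface of genus 1, χ = 2 − 2·1 = 0.
V = 0 + E − F = 0 + 201 − 67 = 134.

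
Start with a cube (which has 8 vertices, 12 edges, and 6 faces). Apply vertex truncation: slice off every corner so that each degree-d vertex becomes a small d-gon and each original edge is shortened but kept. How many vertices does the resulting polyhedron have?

24

Truncation replaces each original edge-end by a new vertex, so V′ = 2E = 24.
Each original edge survives, and each old vertex of degree d contributes d new edges; summing degrees gives Σd = 2E, so E′ = E + 2E = 3E = 36.
Each original face survives and each original vertex becomes one new face: F′ = F + V = 14.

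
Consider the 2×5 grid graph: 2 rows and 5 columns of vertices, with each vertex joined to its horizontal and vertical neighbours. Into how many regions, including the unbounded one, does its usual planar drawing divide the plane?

The grid has V = 2·5 = 10 vertices and E = 2·4 + 5·1 = 13 edges.
F = 2 − V + E = 2 − 10 + 13 = 5.

5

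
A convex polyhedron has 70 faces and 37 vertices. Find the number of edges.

105

Here V − E + F = 2.
E = V + F − (2) = 37 + 70 − (2) = 105.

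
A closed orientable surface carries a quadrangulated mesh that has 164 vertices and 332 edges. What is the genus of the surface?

Every face is a square and each edge borders two faces, so 4F = 2·332, giving F = 166.
χ = V − E + F = 164 − 332 + 166 = -2.
For a closed orientable surface χ = 2 − 2g, so g = (2 − (-2))/2 = 2.

2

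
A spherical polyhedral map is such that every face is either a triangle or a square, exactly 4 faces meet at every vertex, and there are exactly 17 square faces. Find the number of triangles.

8

Let x be the number of triangles; then F = 17 + x.
Edge–face incidences: 2E = 4·17 + 3·x = 68 + 3x.
Every vertex has degree 4, so 4V = 2E.
Euler: V − E + F = 2 ⇒ (2E)/4 − E + (17 + x) = 2.
Multiply by 8: 2·(2E) − 4·(2E) + 8·(17 + x) = 16, i.e. 136 + 8x − 2·(68 + 3x) = 16.
Collecting terms: 2x = 16, so x = 8.
Then 2E = 68 + 3·8 = 92, so E = 46, V = 2E/4 = 23, F = 17 + 8 = 25.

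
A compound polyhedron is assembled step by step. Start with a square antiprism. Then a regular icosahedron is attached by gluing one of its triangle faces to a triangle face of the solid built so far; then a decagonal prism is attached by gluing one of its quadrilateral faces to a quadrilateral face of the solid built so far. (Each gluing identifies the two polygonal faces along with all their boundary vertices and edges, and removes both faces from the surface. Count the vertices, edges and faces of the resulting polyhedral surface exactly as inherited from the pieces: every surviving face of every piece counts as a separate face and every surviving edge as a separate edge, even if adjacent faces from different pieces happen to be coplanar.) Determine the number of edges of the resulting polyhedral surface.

69

A square antiprism: V=8, E=16, F=10.
Attach a regular icosahedron (V=12, E=30, F=20) along a 3-gon: merge 3 vertices and 3 edges, delete both glued faces → V=17, E=43, F=28.
Attach a decagonal prism (V=20, E=30, F=12) along a 4-gon: merge 4 vertices and 4 edges, delete both glued faces → V=33, E=69, F=38.
Check: V − E + F = 33 − 69 + 38 = 2.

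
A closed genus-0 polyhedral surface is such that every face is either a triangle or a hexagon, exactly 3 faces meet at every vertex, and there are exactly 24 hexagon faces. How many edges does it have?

78

Let x be the number of triangles; then F = 24 + x.
Edge–face incidences: 2E = 6·24 + 3·x = 144 + 3x.
Every vertex has degree 3, so 3V = 2E.
Euler: V − E + F = 2 ⇒ (2E)/3 − E + (24 + x) = 2.
Multiply by 6: 2·(2E) − 3·(2E) + 6·(24 + x) = 12, i.e. 144 + 6x − (144 + 3x) = 12.
Collecting terms: 3x = 12, so x = 4.
Then 2E = 144 + 3·4 = 156, so E = 78, V = 2E/3 = 52, F = 24 + 4 = 28.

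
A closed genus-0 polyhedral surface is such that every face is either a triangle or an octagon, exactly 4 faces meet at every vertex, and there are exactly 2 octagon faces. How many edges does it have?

32

Let x be the number of triangles; then F = 2 + x.
Edge–face incidences: 2E = 8·2 + 3·x = 16 + 3x.
Every vertex has degree 4, so 4V = 2E.
Euler: V − E + F = 2 ⇒ (2E)/4 − E + (2 + x) = 2.
Multiply by 8: 2·(2E) − 4·(2E) + 8·(2 + x) = 16, i.e. 16 + 8x − 2·(16 + 3x) = 16.
Collecting terms: 2x − 16 = 16, so 2x = 32, so x = 16.
Then 2E = 16 + 3·16 = 64, so E = 32, V = 2E/4 = 16, F = 2 + 16 = 18.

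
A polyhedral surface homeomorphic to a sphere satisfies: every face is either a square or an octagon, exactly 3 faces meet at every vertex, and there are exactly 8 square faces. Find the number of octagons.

Let x be the number of octagons; then F = 8 + x.
Edge–face incidences: 2E = 4·8 + 8·x = 32 + 8x.
Every vertex has degree 3, so 3V = 2E.
Euler: V − E + F = 2 ⇒ (2E)/3 − E + (8 + x) = 2.
Multiply by 6: 2·(2E) − 3·(2E) + 6·(8 + x) = 12, i.e. 48 + 6x − (32 + 8x) = 12.
Collecting terms: −2x + 16 = 12, so −2x = −4, so x = 2.
Then 2E = 32 + 8·2 = 48, so E = 24, V = 2E/3 = 16, F = 8 + 2 = 10.

2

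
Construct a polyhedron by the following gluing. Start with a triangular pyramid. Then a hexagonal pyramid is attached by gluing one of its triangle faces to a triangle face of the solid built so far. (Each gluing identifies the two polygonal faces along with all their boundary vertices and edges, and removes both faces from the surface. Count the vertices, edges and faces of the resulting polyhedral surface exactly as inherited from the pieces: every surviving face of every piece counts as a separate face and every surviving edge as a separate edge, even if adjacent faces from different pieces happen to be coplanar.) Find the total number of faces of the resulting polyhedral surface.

9

A triangular pyramid: V=4, E=6, F=4.
Attach a hexagonal pyramid (V=7, E=12, F=7) along a 3-gon: merge 3 vertices and 3 edges, delete both glued faces → V=8, E=15, F=9.
Check: V − E + F = 8 − 15 + 9 = 2.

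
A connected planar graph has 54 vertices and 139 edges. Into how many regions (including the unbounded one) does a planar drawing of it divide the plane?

87

Euler's formula for a connected plane graph: V − E + F = 2, so F = 2 − 54 + 139 = 87.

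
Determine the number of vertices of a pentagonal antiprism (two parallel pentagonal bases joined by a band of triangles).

An antiprism on an n-gon has two n-gon caps and 2n triangles: V = 2·5 = 10, E = 4·5 = 20, F = 2·5 + 2 = 12.
Check: V − E + F = 10 − 20 + 12 = 2.

10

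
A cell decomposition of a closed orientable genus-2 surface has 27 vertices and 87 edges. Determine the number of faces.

For a closed orientable surface of genus 2, χ = 2 − 2·2 = -2.
F = -2 − V + E = -2 − 27 + 87 = 58.

58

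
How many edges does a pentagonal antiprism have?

An antiprism on an n-gon has two n-gon caps and 2n triangles: V = 2·5 = 10, E = 4·5 = 20, F = 2·5 + 2 = 12.

20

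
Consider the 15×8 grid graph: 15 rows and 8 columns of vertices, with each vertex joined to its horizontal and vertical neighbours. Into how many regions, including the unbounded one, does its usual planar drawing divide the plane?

99

The grid has V = 15·8 = 120 vertices and E = 15·7 + 8·14 = 217 edges.
F = 2 − V + E = 2 − 120 + 217 = 99.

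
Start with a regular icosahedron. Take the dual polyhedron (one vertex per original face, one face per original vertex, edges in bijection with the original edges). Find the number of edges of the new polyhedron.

The base solid has V = 12, E = 30, F = 20.
The dual swaps V and F and preserves E: V′ = F = 20, E′ = E = 30, F′ = V = 12.

30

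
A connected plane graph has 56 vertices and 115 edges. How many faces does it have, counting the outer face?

Euler's formula for a connected plane graph: V − E + F = 2, so F = 2 − 56 + 115 = 61.

61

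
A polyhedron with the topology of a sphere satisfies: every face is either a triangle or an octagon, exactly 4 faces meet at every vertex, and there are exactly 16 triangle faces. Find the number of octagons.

Let x be the number of octagons; then F = 16 + x.
Edge–face incidences: 2E = 3·16 + 8·x = 48 + 8x.
Every vertex has degree 4, so 4V = 2E.
Euler: V − E + F = 2 ⇒ (2E)/4 − E + (16 + x) = 2.
Multiply by 8: 2·(2E) − 4·(2E) + 8·(16 + x) = 16, i.e. 128 + 8x − 2·(48 + 8x) = 16.
Collecting terms: −8x + 32 = 16, so −8x = −16, so x = 2.
Then 2E = 48 + 8·2 = 64, so E = 32, V = 2E/4 = 16, F = 16 + 2 = 18.

2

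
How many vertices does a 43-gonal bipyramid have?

45

A bipyramid over an n-gon has 2n triangular faces and n + 2 vertices: V = 43 + 2 = 45, E = 3·43 = 129, F = 2·43 = 86.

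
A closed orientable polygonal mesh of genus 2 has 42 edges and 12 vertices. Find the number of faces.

28

For a closed orientable surface of genus 2, χ = 2 − 2·2 = -2.
F = -2 − V + E = -2 − 12 + 42 = 28.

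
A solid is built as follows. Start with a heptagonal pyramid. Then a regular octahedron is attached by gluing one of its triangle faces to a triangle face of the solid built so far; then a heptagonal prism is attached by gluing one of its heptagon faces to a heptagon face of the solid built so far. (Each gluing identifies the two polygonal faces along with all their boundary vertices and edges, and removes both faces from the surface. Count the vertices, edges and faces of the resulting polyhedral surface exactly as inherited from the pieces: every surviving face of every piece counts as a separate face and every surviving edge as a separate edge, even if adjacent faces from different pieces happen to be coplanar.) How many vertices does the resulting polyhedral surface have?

A heptagonal pyramid: V=8, E=14, F=8.
Attach a regular octahedron (V=6, E=12, F=8) along a 3-gon: merge 3 vertices and 3 edges, delete both glued faces → V=11, E=23, F=14.
Attach a heptagonal prism (V=14, E=21, F=9) along a 7-gon: merge 7 vertices and 7 edges, delete both glued faces → V=18, E=37, F=21.
Check: V − E + F = 18 − 37 + 21 = 2.

18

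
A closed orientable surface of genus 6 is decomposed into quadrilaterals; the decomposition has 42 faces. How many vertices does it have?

χ = 2 − 2·6 = -10, and every face is a square so 4F = 2E.
E = 4·42/2 = 84. Then V = -10 + E − F = -10 + 84 − 42 = 32.

32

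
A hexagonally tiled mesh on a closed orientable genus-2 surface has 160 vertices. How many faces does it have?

81

χ = 2 − 2·2 = -2, and every face is a hexagon so 6F = 2E.
V − E + F = -2 with E = 6F/2 gives 160 − (6/2 − 1)·F = -2, so F = 81 and E = 243.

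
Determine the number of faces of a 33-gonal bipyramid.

66

A bipyramid over an n-gon has 2n triangular faces and n + 2 vertices: V = 33 + 2 = 35, E = 3·33 = 99, F = 2·33 = 66.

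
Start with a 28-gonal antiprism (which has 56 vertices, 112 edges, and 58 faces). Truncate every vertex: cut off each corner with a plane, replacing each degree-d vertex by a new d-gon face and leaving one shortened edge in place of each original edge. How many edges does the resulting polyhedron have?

Truncation replaces each original edge-end by a new vertex, so V′ = 2E = 224.
Each original edge survives, and each old vertex of degree d contributes d new edges; summing degrees gives Σd = 2E, so E′ = E + 2E = 3E = 336.
Each original face survives and each original vertex becomes one new face: F′ = F + V = 114.

336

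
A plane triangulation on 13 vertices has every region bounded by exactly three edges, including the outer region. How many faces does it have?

In a plane triangulation 3F = 2E and V − E + F = 2, so F = 2V − 4 = 2·13 − 4 = 22.

22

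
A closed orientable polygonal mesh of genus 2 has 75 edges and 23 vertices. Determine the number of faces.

50

For a closed orientable surface of genus 2, χ = 2 − 2·2 = -2.
F = -2 − V + E = -2 − 23 + 75 = 50.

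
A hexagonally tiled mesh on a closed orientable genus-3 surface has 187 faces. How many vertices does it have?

χ = 2 − 2·3 = -4, and every face is a hexagon so 6F = 2E.
E = 6·187/2 = 561. Then V = -4 + E − F = -4 + 561 − 187 = 370.

370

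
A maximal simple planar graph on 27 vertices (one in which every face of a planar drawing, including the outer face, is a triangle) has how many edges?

In a plane triangulation 3F = 2E and V − E + F = 2, so E = 3V − 6 = 3·27 − 6 = 75.

75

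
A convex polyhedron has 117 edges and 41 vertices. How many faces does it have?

Here V − E + F = 2.
F = 2 − V + E = 2 − 41 + 117 = 78.

78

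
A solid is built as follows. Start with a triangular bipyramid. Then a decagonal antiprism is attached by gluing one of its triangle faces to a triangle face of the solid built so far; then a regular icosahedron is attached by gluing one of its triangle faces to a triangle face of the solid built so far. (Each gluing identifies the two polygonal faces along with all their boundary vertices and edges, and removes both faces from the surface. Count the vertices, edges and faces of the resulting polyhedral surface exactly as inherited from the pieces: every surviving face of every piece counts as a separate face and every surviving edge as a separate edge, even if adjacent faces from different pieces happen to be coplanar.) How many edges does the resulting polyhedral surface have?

A triangular bipyramid: V=5, E=9, F=6.
Attach a decagonal antiprism (V=20, E=40, F=22) along a 3-gon: merge 3 vertices and 3 edges, delete both glued faces → V=22, E=46, F=26.
Attach a regular icosahedron (V=12, E=30, F=20) along a 3-gon: merge 3 vertices and 3 edges, delete both glued faces → V=31, E=73, F=44.
Check: V − E + F = 31 − 73 + 44 = 2.

73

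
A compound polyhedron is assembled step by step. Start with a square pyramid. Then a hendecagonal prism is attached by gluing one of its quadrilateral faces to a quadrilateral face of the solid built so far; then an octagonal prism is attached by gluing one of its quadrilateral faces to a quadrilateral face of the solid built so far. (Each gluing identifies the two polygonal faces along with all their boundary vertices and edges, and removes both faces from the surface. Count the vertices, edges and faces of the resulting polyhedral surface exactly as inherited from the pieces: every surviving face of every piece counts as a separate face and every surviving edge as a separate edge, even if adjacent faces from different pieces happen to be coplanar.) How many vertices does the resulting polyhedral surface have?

A square pyramid: V=5, E=8, F=5.
Attach a hendecagonal prism (V=22, E=33, F=13) along a 4-gon: merge 4 vertices and 4 edges, delete both glued faces → V=23, E=37, F=16.
Attach an octagonal prism (V=16, E=24, F=10) along a 4-gon: merge 4 vertices and 4 edges, delete both glued faces → V=35, E=57, F=24.
Check: V − E + F = 35 − 57 + 24 = 2.

35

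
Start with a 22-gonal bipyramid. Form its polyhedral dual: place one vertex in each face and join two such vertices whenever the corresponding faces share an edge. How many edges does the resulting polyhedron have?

The base solid has V = 24, E = 66, F = 44.
The dual swaps V and F and preserves E: V′ = F = 44, E′ = E = 66, F′ = V = 24.

66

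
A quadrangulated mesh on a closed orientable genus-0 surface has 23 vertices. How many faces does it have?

21

χ = 2 − 2·0 = 2, and every face is a square so 4F = 2E.
V − E + F = 2 with E = 4F/2 gives 23 − (4/2 − 1)·F = 2, so F = 21 and E = 42.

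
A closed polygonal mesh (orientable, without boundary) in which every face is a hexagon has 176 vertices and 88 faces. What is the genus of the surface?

Every face is a hexagon, so 2E = 6·88 = 528, giving E = 264.
χ = V − E + F = 176 − 264 + 88 = 0.
For a closed orientable surface χ = 2 − 2g, so g = (2 − (0))/2 = 1.

1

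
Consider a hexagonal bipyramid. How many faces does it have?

A bipyramid over an n-gon has 2n triangular faces and n + 2 vertices: V = 6 + 2 = 8, E = 3·6 = 18, F = 2·6 = 12.
Check: V − E + F = 8 − 18 + 12 = 2.

12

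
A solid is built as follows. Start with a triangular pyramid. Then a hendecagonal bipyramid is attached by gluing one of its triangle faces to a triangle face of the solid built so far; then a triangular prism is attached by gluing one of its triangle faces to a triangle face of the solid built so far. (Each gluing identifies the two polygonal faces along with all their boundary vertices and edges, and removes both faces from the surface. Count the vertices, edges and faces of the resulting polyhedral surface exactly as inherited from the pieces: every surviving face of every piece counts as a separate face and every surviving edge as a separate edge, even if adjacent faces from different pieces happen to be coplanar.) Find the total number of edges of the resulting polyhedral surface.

A triangular pyramid: V=4, E=6, F=4.
Attach a hendecagonal bipyramid (V=13, E=33, F=22) along a 3-gon: merge 3 vertices and 3 edges, delete both glued faces → V=14, E=36, F=24.
Attach a triangular prism (V=6, E=9, F=5) along a 3-gon: merge 3 vertices and 3 edges, delete both glued faces → V=17, E=42, F=27.
Check: V − E + F = 17 − 42 + 27 = 2.

42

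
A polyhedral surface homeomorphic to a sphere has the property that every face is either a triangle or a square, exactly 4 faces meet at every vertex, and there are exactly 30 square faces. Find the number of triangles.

Let x be the number of triangles; then F = 30 + x.
Edge–face incidences: 2E = 4·30 + 3·x = 120 + 3x.
Every vertex has degree 4, so 4V = 2E.
Euler: V − E + F = 2 ⇒ (2E)/4 − E + (30 + x) = 2.
Multiply by 8: 2·(2E) − 4·(2E) + 8·(30 + x) = 16, i.e. 240 + 8x − 2·(120 + 3x) = 16.
Collecting terms: 2x = 16, so x = 8.
Then 2E = 120 + 3·8 = 144, so E = 72, V = 2E/4 = 36, F = 30 + 8 = 38.

8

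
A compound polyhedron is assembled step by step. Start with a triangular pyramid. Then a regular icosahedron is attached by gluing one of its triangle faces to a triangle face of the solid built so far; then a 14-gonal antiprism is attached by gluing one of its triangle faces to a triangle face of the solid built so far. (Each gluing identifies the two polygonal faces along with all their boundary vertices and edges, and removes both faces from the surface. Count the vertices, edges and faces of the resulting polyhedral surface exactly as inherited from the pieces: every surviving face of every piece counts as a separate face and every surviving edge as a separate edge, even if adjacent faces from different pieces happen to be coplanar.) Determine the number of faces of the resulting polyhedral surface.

50

A triangular pyramid: V=4, E=6, F=4.
Attach a regular icosahedron (V=12, E=30, F=20) along a 3-gon: merge 3 vertices and 3 edges, delete both glued faces → V=13, E=33, F=22.
Attach a 14-gonal antiprism (V=28, E=56, F=30) along a 3-gon: merge 3 vertices and 3 edges, delete both glued faces → V=38, E=86, F=50.
Check: V − E + F = 38 − 86 + 50 = 2.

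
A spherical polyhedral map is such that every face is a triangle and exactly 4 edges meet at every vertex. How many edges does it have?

Each face has 3 edges and each edge borders two faces, so 2E = 3F.
Each vertex has degree 4, so 4V = 2E and hence V = 3F/4.
Euler: V − E + F = 2 ⇒ (3F/4) − (3F/2) + F = 2.
Multiply by 8: (6 − 12 + 8)F = 16, i.e. 2F = 16.
So F = 8, E = 3·8/2 = 12, V = 3·8/4 = 6.

12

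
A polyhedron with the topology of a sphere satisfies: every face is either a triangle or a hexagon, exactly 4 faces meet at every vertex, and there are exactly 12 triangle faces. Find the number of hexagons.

2

Let x be the number of hexagons; then F = 12 + x.
Edge–face incidences: 2E = 3·12 + 6·x = 36 + 6x.
Every vertex has degree 4, so 4V = 2E.
Euler: V − E + F = 2 ⇒ (2E)/4 − E + (12 + x) = 2.
Multiply by 8: 2·(2E) − 4·(2E) + 8·(12 + x) = 16, i.e. 96 + 8x − 2·(36 + 6x) = 16.
Collecting terms: −4x + 24 = 16, so −4x = −8, so x = 2.
Then 2E = 36 + 6·2 = 48, so E = 24, V = 2E/4 = 12, F = 12 + 2 = 14.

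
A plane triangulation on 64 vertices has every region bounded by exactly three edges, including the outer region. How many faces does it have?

124

In a plane triangulation 3F = 2E and V − E + F = 2, so F = 2V − 4 = 2·64 − 4 = 124.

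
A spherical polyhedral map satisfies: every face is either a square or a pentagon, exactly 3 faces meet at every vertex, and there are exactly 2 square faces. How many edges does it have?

Let x be the number of pentagons; then F = 2 + x.
Edge–face incidences: 2E = 4·2 + 5·x = 8 + 5x.
Every vertex has degree 3, so 3V = 2E.
Euler: V − E + F = 2 ⇒ (2E)/3 − E + (2 + x) = 2.
Multiply by 6: 2·(2E) − 3·(2E) + 6·(2 + x) = 12, i.e. 12 + 6x − (8 + 5x) = 12.
Collecting terms: x + 4 = 12, so x = 8.
Then 2E = 8 + 5·8 = 48, so E = 24, V = 2E/3 = 16, F = 2 + 8 = 10.

24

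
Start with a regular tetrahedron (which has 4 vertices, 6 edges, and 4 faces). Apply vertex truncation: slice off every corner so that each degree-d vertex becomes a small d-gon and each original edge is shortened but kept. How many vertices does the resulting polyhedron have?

12

Truncation replaces each original edge-end by a new vertex, so V′ = 2E = 12.
Each original edge survives, and each old vertex of degree d contributes d new edges; summing degrees gives Σd = 2E, so E′ = E + 2E = 3E = 18.
Each original face survives and each original vertex becomes one new face: F′ = F + V = 8.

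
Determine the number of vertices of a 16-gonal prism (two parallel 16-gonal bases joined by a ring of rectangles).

32

A prism on an n-gon has two n-gon bases and n rectangular sides: V = 2·16 = 32, E = 3·16 = 48, F = 16 + 2 = 18.
Check: V − E + F = 32 − 48 + 18 = 2.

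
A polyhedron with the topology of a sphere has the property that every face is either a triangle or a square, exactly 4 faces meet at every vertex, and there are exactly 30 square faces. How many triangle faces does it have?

8

Let x be the number of triangles; then F = 30 + x.
Edge–face incidences: 2E = 4·30 + 3·x = 120 + 3x.
Every vertex has degree 4, so 4V = 2E.
Euler: V − E + F = 2 ⇒ (2E)/4 − E + (30 + x) = 2.
Multiply by 8: 2·(2E) − 4·(2E) + 8·(30 + x) = 16, i.e. 240 + 8x − 2·(120 + 3x) = 16.
Collecting terms: 2x = 16, so x = 8.
Then 2E = 120 + 3·8 = 144, so E = 72, V = 2E/4 = 36, F = 30 + 8 = 38.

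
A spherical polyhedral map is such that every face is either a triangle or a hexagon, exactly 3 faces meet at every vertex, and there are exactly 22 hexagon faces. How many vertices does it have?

Let x be the number of triangles; then F = 22 + x.
Edge–face incidences: 2E = 6·22 + 3·x = 132 + 3x.
Every vertex has degree 3, so 3V = 2E.
Euler: V − E + F = 2 ⇒ (2E)/3 − E + (22 + x) = 2.
Multiply by 6: 2·(2E) − 3·(2E) + 6·(22 + x) = 12, i.e. 132 + 6x − (132 + 3x) = 12.
Collecting terms: 3x = 12, so x = 4.
Then 2E = 132 + 3·4 = 144, so E = 72, V = 2E/3 = 48, F = 22 + 4 = 26.

48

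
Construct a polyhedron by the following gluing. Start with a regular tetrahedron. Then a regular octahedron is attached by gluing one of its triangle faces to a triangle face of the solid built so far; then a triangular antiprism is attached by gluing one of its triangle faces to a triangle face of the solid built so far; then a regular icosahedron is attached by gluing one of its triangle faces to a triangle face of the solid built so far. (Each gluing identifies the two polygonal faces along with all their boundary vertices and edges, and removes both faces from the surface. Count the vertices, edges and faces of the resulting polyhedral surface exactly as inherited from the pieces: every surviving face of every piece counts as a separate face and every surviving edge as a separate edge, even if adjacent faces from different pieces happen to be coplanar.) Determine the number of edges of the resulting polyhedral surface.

A regular tetrahedron: V=4, E=6, F=4.
Attach a regular octahedron (V=6, E=12, F=8) along a 3-gon: merge 3 vertices and 3 edges, delete both glued faces → V=7, E=15, F=10.
Attach a triangular antiprism (V=6, E=12, F=8) along a 3-gon: merge 3 vertices and 3 edges, delete both glued faces → V=10, E=24, F=16.
Attach a regular icosahedron (V=12, E=30, F=20) along a 3-gon: merge 3 vertices and 3 edges, delete both glued faces → V=19, E=51, F=34.
Check: V − E + F = 19 − 51 + 34 = 2.

51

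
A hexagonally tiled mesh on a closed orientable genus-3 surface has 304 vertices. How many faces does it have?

χ = 2 − 2·3 = -4, and every face is a hexagon so 6F = 2E.
V − E + F = -4 with E = 6F/2 gives 304 − (6/2 − 1)·F = -4, so F = 154 and E = 462.

154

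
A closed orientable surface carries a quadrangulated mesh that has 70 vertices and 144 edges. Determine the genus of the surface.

Every face is a square and each edge borders two faces, so 4F = 2·144, giving F = 72.
χ = V − E + F = 70 − 144 + 72 = -2.
For a closed orientable surface χ = 2 − 2g, so g = (2 − (-2))/2 = 2.

2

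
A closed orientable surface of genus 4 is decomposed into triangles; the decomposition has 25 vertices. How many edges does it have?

χ = 2 − 2·4 = -6, and every face is a triangle so 3F = 2E.
V − E + F = -6 with E = 3F/2 gives 25 − (3/2 − 1)·F = -6, so F = 62 and E = 93.

93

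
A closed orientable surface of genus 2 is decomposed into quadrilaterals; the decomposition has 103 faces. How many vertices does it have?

101

χ = 2 − 2·2 = -2, and every face is a square so 4F = 2E.
E = 4·103/2 = 206. Then V = -2 + E − F = -2 + 206 − 103 = 101.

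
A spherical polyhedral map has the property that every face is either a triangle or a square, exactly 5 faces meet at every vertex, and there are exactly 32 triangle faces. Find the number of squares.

Let x be the number of squares; then F = 32 + x.
Edge–face incidences: 2E = 3·32 + 4·x = 96 + 4x.
Every vertex has degree 5, so 5V = 2E.
Euler: V − E + F = 2 ⇒ (2E)/5 − E + (32 + x) = 2.
Multiply by 10: 2·(2E) − 5·(2E) + 10·(32 + x) = 20, i.e. 320 + 10x − 3·(96 + 4x) = 20.
Collecting terms: −2x + 32 = 20, so −2x = −12, so x = 6.
Then 2E = 96 + 4·6 = 120, so E = 60, V = 2E/5 = 24, F = 32 + 6 = 38.

6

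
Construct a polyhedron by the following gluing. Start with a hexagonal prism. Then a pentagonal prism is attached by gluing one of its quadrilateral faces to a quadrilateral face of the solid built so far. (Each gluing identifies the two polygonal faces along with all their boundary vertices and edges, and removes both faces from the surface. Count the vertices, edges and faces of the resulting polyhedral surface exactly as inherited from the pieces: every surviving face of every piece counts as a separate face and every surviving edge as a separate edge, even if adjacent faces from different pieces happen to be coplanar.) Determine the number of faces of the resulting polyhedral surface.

A hexagonal prism: V=12, E=18, F=8.
Attach a pentagonal prism (V=10, E=15, F=7) along a 4-gon: merge 4 vertices and 4 edges, delete both glued faces → V=18, E=29, F=13.
Check: V − E + F = 18 − 29 + 13 = 2.

13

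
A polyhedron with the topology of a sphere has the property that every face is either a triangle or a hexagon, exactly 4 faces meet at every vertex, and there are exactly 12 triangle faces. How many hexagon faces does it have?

Let x be the number of hexagons; then F = 12 + x.
Edge–face incidences: 2E = 3·12 + 6·x = 36 + 6x.
Every vertex has degree 4, so 4V = 2E.
Euler: V − E + F = 2 ⇒ (2E)/4 − E + (12 + x) = 2.
Multiply by 8: 2·(2E) − 4·(2E) + 8·(12 + x) = 16, i.e. 96 + 8x − 2·(36 + 6x) = 16.
Collecting terms: −4x + 24 = 16, so −4x = −8, so x = 2.
Then 2E = 36 + 6·2 = 48, so E = 24, V = 2E/4 = 12, F = 12 + 2 = 14.

2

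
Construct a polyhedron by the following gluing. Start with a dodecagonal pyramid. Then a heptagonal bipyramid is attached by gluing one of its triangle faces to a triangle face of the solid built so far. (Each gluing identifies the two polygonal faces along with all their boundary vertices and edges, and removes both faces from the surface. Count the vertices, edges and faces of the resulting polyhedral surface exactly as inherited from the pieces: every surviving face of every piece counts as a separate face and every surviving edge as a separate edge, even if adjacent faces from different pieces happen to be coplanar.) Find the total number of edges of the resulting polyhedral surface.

42

A dodecagonal pyramid: V=13, E=24, F=13.
Attach a heptagonal bipyramid (V=9, E=21, F=14) along a 3-gon: merge 3 vertices and 3 edges, delete both glued faces → V=19, E=42, F=25.
Check: V − E + F = 19 − 42 + 25 = 2.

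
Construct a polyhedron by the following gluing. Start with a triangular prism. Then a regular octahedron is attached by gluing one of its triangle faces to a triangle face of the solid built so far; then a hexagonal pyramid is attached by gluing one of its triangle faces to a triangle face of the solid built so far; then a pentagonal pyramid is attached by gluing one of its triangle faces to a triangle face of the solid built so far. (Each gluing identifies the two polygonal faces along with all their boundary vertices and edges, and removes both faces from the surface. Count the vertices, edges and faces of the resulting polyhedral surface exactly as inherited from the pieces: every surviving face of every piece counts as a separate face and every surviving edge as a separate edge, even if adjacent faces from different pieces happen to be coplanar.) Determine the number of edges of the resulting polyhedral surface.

34

A triangular prism: V=6, E=9, F=5.
Attach a regular octahedron (V=6, E=12, F=8) along a 3-gon: merge 3 vertices and 3 edges, delete both glued faces → V=9, E=18, F=11.
Attach a hexagonal pyramid (V=7, E=12, F=7) along a 3-gon: merge 3 vertices and 3 edges, delete both glued faces → V=13, E=27, F=16.
Attach a pentagonal pyramid (V=6, E=10, F=6) along a 3-gon: merge 3 vertices and 3 edges, delete both glued faces → V=16, E=34, F=20.
Check: V − E + F = 16 − 34 + 20 = 2.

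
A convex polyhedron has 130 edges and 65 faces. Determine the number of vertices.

Here V − E + F = 2.
V = 2 + E − F = 2 + 130 − 65 = 67.

67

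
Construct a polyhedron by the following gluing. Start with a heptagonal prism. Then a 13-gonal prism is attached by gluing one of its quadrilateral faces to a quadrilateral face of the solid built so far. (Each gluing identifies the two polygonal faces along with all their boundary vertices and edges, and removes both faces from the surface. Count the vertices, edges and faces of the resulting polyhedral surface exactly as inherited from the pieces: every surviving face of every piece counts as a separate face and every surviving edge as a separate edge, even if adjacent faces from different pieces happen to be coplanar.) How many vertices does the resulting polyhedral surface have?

A heptagonal prism: V=14, E=21, F=9.
Attach a 13-gonal prism (V=26, E=39, F=15) along a 4-gon: merge 4 vertices and 4 edges, delete both glued faces → V=36, E=56, F=22.
Check: V − E + F = 36 − 56 + 22 = 2.

36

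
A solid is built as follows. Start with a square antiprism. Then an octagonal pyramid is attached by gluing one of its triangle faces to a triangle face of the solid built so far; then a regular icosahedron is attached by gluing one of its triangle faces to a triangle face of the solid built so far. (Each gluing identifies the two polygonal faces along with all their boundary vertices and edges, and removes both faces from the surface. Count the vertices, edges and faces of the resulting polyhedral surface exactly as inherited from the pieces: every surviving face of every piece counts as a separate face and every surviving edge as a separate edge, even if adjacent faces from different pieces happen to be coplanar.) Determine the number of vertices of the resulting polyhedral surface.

23

A square antiprism: V=8, E=16, F=10.
Attach an octagonal pyramid (V=9, E=16, F=9) along a 3-gon: merge 3 vertices and 3 edges, delete both glued faces → V=14, E=29, F=17.
Attach a regular icosahedron (V=12, E=30, F=20) along a 3-gon: merge 3 vertices and 3 edges, delete both glued faces → V=23, E=56, F=35.
Check: V − E + F = 23 − 56 + 35 = 2.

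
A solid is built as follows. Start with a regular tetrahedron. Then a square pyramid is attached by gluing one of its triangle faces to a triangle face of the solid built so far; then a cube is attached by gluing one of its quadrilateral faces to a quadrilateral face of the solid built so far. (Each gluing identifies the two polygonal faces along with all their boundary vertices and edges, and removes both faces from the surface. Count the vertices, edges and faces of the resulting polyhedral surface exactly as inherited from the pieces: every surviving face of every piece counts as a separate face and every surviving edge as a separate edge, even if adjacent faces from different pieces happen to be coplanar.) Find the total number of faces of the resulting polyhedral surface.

A regular tetrahedron: V=4, E=6, F=4.
Attach a square pyramid (V=5, E=8, F=5) along a 3-gon: merge 3 vertices and 3 edges, delete both glued faces → V=6, E=11, F=7.
Attach a cube (V=8, E=12, F=6) along a 4-gon: merge 4 vertices and 4 edges, delete both glued faces → V=10, E=19, F=11.
Check: V − E + F = 10 − 19 + 11 = 2.

11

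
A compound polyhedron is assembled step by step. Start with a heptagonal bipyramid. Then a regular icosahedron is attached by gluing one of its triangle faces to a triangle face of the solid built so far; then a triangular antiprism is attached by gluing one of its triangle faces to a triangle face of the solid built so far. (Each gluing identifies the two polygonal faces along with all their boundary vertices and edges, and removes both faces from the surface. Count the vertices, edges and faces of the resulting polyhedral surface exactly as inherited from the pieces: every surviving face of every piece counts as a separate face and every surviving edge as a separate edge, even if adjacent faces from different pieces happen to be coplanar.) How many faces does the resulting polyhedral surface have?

38

A heptagonal bipyramid: V=9, E=21, F=14.
Attach a regular icosahedron (V=12, E=30, F=20) along a 3-gon: merge 3 vertices and 3 edges, delete both glued faces → V=18, E=48, F=32.
Attach a triangular antiprism (V=6, E=12, F=8) along a 3-gon: merge 3 vertices and 3 edges, delete both glued faces → V=21, E=57, F=38.
Check: V − E + F = 21 − 57 + 38 = 2.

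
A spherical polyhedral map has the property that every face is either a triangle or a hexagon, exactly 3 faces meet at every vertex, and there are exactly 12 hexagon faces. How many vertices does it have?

Let x be the number of triangles; then F = 12 + x.
Edge–face incidences: 2E = 6·12 + 3·x = 72 + 3x.
Every vertex has degree 3, so 3V = 2E.
Euler: V − E + F = 2 ⇒ (2E)/3 − E + (12 + x) = 2.
Multiply by 6: 2·(2E) − 3·(2E) + 6·(12 + x) = 12, i.e. 72 + 6x − (72 + 3x) = 12.
Collecting terms: 3x = 12, so x = 4.
Then 2E = 72 + 3·4 = 84, so E = 42, V = 2E/3 = 28, F = 12 + 4 = 16.

28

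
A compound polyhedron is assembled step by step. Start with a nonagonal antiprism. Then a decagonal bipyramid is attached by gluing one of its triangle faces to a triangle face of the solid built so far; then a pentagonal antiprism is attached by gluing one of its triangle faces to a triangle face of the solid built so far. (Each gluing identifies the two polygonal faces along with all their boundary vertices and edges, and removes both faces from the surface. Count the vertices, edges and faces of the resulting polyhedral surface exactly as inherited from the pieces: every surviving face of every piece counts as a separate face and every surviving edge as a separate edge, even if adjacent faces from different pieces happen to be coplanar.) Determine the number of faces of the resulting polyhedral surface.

48

A nonagonal antiprism: V=18, E=36, F=20.
Attach a decagonal bipyramid (V=12, E=30, F=20) along a 3-gon: merge 3 vertices and 3 edges, delete both glued faces → V=27, E=63, F=38.
Attach a pentagonal antiprism (V=10, E=20, F=12) along a 3-gon: merge 3 vertices and 3 edges, delete both glued faces → V=34, E=80, F=48.
Check: V − E + F = 34 − 80 + 48 = 2.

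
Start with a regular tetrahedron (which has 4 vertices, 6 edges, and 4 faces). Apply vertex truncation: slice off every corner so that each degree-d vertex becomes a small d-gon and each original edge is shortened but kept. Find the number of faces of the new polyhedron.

8

Truncation replaces each original edge-end by a new vertex, so V′ = 2E = 12.
Each original edge survives, and each old vertex of degree d contributes d new edges; summing degrees gives Σd = 2E, so E′ = E + 2E = 3E = 18.
Each original face survives and each original vertex becomes one new face: F′ = F + V = 8.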